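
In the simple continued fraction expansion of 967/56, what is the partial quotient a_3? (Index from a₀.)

967 = 17·56 + 15   →  a_0 = 17
56 = 3·15 + 11   →  a_1 = 3
15 = 1·11 + 4   →  a_2 = 1
11 = 2·4 + 3   →  a_3 = 2

2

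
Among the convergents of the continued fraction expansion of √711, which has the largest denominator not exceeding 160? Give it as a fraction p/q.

√711 = [26; 1, 1, 1, 52, …] (period length 4).
Convergents:
  p_0/q_0 = 26/1
  p_1/q_1 = 27/1
  p_2/q_2 = 53/2
  p_3/q_3 = 80/3
  p_4/q_4 = 4213/158
  p_5/q_5 = 4293/161
q_4 = 158 ≤ 160 < 161 = q_5, so the answer is 4213/158.

4213/158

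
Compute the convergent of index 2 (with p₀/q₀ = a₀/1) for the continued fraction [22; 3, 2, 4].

Using pₖ = aₖpₖ₋₁ + pₖ₋₂, qₖ = aₖqₖ₋₁ + qₖ₋₂ (with p₋₁=1, p₋₂=0, q₋₁=0, q₋₂=1):
  k=0: a=22, p=22, q=1
  k=1: a=3, p=67, q=3
  k=2: a=2, p=156, q=7

156/7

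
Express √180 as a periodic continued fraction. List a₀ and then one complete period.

[13; 2, 2, 2, 26]

a₀ = ⌊√180⌋ = 13.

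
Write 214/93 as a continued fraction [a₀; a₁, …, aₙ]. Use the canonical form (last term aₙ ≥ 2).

214 = 2×93 + 28
93 = 3×28 + 9
28 = 3×9 + 1
9 = 9×1 + 0  (stop)
So 214/93 = [2; 3, 3, 9].

[2; 3, 3, 9]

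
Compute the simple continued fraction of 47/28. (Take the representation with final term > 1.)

47 = 1×28 + 19
28 = 1×19 + 9
19 = 2×9 + 1
9 = 9×1 + 0  (stop)
So 47/28 = [1; 1, 2, 9].

[1; 1, 2, 9]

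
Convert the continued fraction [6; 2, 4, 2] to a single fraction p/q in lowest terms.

Using pₖ = aₖpₖ₋₁ + pₖ₋₂ and qₖ = aₖqₖ₋₁ + qₖ₋₂:
  k=0: a=6, p=6, q=1
  k=1: a=2, p=13, q=2
  k=2: a=4, p=58, q=9
  k=3: a=2, p=129, q=20

129/20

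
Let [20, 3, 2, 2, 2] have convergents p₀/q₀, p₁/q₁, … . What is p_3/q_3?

Using pₖ = aₖpₖ₋₁ + pₖ₋₂, qₖ = aₖqₖ₋₁ + qₖ₋₂ (with p₋₁=1, p₋₂=0, q₋₁=0, q₋₂=1):
  k=0: a=20, p=20, q=1
  k=1: a=3, p=61, q=3
  k=2: a=2, p=142, q=7
  k=3: a=2, p=345, q=17

345/17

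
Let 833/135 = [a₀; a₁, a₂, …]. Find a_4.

1

833 = 6·135 + 23   →  a_0 = 6
135 = 5·23 + 20   →  a_1 = 5
23 = 1·20 + 3   →  a_2 = 1
20 = 6·3 + 2   →  a_3 = 6
3 = 1·2 + 1   →  a_4 = 1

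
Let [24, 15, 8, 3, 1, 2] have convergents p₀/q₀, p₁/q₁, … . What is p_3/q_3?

9097/378

Using pₖ = aₖpₖ₋₁ + pₖ₋₂, qₖ = aₖqₖ₋₁ + qₖ₋₂ (with p₋₁=1, p₋₂=0, q₋₁=0, q₋₂=1):
  k=0: a=24, p=24, q=1
  k=1: a=15, p=361, q=15
  k=2: a=8, p=2912, q=121
  k=3: a=3, p=9097, q=378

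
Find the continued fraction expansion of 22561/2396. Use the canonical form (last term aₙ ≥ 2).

[9; 2, 2, 2, 12, 16]

22561 = 9·2396 + 997
2396 = 2·997 + 402
997 = 2·402 + 193
402 = 2·193 + 16
193 = 12·16 + 1
16 = 16·1 + 0  (stop)
So 22561/2396 = [9; 2, 2, 2, 12, 16].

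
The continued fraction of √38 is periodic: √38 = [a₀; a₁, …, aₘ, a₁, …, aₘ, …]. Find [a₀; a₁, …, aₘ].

a₀ = ⌊√38⌋ = 6.

[6; 6, 12]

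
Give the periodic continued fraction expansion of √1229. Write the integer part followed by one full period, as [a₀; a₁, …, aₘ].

[35; 17, 1, 1, 17, 70]

a₀ = ⌊√1229⌋ = 35.
With m₀=0, d₀=1 and mₖ₊₁ = dₖaₖ − mₖ, dₖ₊₁ = (n − mₖ₊₁²)/dₖ, aₖ₊₁ = ⌊(a₀+mₖ₊₁)/dₖ₊₁⌋:
  k=1: m=35, d=4, a=17
  k=2: m=33, d=35, a=1
  k=3: m=2, d=35, a=1
  k=4: m=33, d=4, a=17
  k=5: m=35, d=1, a=70
d=1 and a=2a₀=70 at k=5, so the next step gives (m, d) = (35, 4) again — its k=1 value — and the period has length 5.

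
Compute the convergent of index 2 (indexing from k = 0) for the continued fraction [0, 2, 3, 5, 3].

Using pₖ = aₖpₖ₋₁ + pₖ₋₂, qₖ = aₖqₖ₋₁ + qₖ₋₂ (with p₋₁=1, p₋₂=0, q₋₁=0, q₋₂=1):
  k=0: a=0, p=0, q=1
  k=1: a=2, p=1, q=2
  k=2: a=3, p=3, q=7

3/7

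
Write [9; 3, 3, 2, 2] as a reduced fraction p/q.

521/56

Fold from the inside: start with 2/1.
  2 + 1/2 = 5/2
  3 + 2/5 = 17/5
  3 + 5/17 = 56/17
  9 + 17/56 = 521/56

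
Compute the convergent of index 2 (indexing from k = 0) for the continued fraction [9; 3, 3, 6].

Using pₖ = aₖpₖ₋₁ + pₖ₋₂, qₖ = aₖqₖ₋₁ + qₖ₋₂ (with p₋₁=1, p₋₂=0, q₋₁=0, q₋₂=1):
  k=0: a=9, p=9, q=1
  k=1: a=3, p=28, q=3
  k=2: a=3, p=93, q=10

93/10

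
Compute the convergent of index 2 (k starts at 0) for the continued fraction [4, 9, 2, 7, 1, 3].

Using pₖ = aₖpₖ₋₁ + pₖ₋₂, qₖ = aₖqₖ₋₁ + qₖ₋₂ (with p₋₁=1, p₋₂=0, q₋₁=0, q₋₂=1):
  k=0: a=4, p=4, q=1
  k=1: a=9, p=37, q=9
  k=2: a=2, p=78, q=19

78/19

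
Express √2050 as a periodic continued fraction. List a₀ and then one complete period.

[45; 3, 1, 1, 1, 1, 3, 90]

a₀ = ⌊√2050⌋ = 45.
With m₀=0, d₀=1 and mₖ₊₁ = dₖaₖ − mₖ, dₖ₊₁ = (n − mₖ₊₁²)/dₖ, aₖ₊₁ = ⌊(a₀+mₖ₊₁)/dₖ₊₁⌋:
  k=1: m=45, d=25, a=3
  k=2: m=30, d=46, a=1
  k=3: m=16, d=39, a=1
  k=4: m=23, d=39, a=1
  k=5: m=16, d=46, a=1
  k=6: m=30, d=25, a=3
  k=7: m=45, d=1, a=90
d=1 and a=2a₀=90 at k=7, so the next step gives (m, d) = (45, 25) again — its k=1 value — and the period has length 7.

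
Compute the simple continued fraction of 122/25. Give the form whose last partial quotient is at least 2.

[4; 1, 7, 3]

122 = 4·25 + 22
25 = 1·22 + 3
22 = 7·3 + 1
3 = 3·1 + 0  (stop)
So 122/25 = [4; 1, 7, 3].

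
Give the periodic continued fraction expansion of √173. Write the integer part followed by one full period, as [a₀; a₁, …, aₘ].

a₀ = ⌊√173⌋ = 13.

[13; 6, 1, 1, 6, 26]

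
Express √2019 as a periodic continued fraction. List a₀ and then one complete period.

[44; 1, 13, 1, 88]

a₀ = ⌊√2019⌋ = 44.
With m₀=0, d₀=1 and mₖ₊₁ = dₖaₖ − mₖ, dₖ₊₁ = (n − mₖ₊₁²)/dₖ, aₖ₊₁ = ⌊(a₀+mₖ₊₁)/dₖ₊₁⌋:
  k=1: m=44, d=83, a=1
  k=2: m=39, d=6, a=13
  k=3: m=39, d=83, a=1
  k=4: m=44, d=1, a=88
d=1 and a=2a₀=88 at k=4, so the next step gives (m, d) = (44, 83) again — its k=1 value — and the period has length 4.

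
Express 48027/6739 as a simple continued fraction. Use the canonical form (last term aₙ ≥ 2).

48027 = 7·6739 + 854
6739 = 7·854 + 761
854 = 1·761 + 93
761 = 8·93 + 17
93 = 5·17 + 8
17 = 2·8 + 1
8 = 8·1 + 0  (stop)
So 48027/6739 = [7; 7, 1, 8, 5, 2, 8].

[7; 7, 1, 8, 5, 2, 8]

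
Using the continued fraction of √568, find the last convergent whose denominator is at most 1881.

√568 = [23; 1, 4, 1, 46, …] (period length 4).
Convergents:
  p_0/q_0 = 23/1
  p_1/q_1 = 24/1
  p_2/q_2 = 119/5
  p_3/q_3 = 143/6
  p_4/q_4 = 6697/281
  p_5/q_5 = 6840/287
  p_6/q_6 = 34057/1429
  p_7/q_7 = 40897/1716
  p_8/q_8 = 1915319/80365
q_7 = 1716 ≤ 1881 < 80365 = q_8, so the answer is 40897/1716.

40897/1716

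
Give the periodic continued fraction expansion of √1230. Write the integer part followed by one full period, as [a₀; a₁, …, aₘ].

a₀ = ⌊√1230⌋ = 35.
With m₀=0, d₀=1 and mₖ₊₁ = dₖaₖ − mₖ, dₖ₊₁ = (n − mₖ₊₁²)/dₖ, aₖ₊₁ = ⌊(a₀+mₖ₊₁)/dₖ₊₁⌋:
  k=1: m=35, d=5, a=14
  k=2: m=35, d=1, a=70
d=1 and a=2a₀=70 at k=2, so the next step gives (m, d) = (35, 5) again — its k=1 value — and the period has length 2.

[35; 14, 70]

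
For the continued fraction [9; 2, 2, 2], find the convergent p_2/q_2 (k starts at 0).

47/5

Using pₖ = aₖpₖ₋₁ + pₖ₋₂, qₖ = aₖqₖ₋₁ + qₖ₋₂ (with p₋₁=1, p₋₂=0, q₋₁=0, q₋₂=1):
  k=0: a=9, p=9, q=1
  k=1: a=2, p=19, q=2
  k=2: a=2, p=47, q=5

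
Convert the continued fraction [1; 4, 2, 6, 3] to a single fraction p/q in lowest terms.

Using pₖ = aₖpₖ₋₁ + pₖ₋₂ and qₖ = aₖqₖ₋₁ + qₖ₋₂:
  k=0: a=1, p=1, q=1
  k=1: a=4, p=5, q=4
  k=2: a=2, p=11, q=9
  k=3: a=6, p=71, q=58
  k=4: a=3, p=224, q=183

224/183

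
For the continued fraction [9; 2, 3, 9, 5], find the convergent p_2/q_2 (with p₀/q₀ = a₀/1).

66/7

Using pₖ = aₖpₖ₋₁ + pₖ₋₂, qₖ = aₖqₖ₋₁ + qₖ₋₂ (with p₋₁=1, p₋₂=0, q₋₁=0, q₋₂=1):
  k=0: a=9, p=9, q=1
  k=1: a=2, p=19, q=2
  k=2: a=3, p=66, q=7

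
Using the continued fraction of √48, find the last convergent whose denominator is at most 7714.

√48 = [6; 1, 12, …] (period length 2).
Convergents:
  p_0/q_0 = 6/1
  p_1/q_1 = 7/1
  p_2/q_2 = 90/13
  p_3/q_3 = 97/14
  p_4/q_4 = 1254/181
  p_5/q_5 = 1351/195
  p_6/q_6 = 17466/2521
  p_7/q_7 = 18817/2716
  p_8/q_8 = 243270/35113
q_7 = 2716 ≤ 7714 < 35113 = q_8, so the answer is 18817/2716.

18817/2716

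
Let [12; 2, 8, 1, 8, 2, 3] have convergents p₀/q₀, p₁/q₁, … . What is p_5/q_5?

4453/357

Using pₖ = aₖpₖ₋₁ + pₖ₋₂, qₖ = aₖqₖ₋₁ + qₖ₋₂ (with p₋₁=1, p₋₂=0, q₋₁=0, q₋₂=1):
  k=0: a=12, p=12, q=1
  k=1: a=2, p=25, q=2
  k=2: a=8, p=212, q=17
  k=3: a=1, p=237, q=19
  k=4: a=8, p=2108, q=169
  k=5: a=2, p=4453, q=357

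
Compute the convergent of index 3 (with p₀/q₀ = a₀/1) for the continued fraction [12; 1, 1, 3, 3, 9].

Using pₖ = aₖpₖ₋₁ + pₖ₋₂, qₖ = aₖqₖ₋₁ + qₖ₋₂ (with p₋₁=1, p₋₂=0, q₋₁=0, q₋₂=1):
  k=0: a=12, p=12, q=1
  k=1: a=1, p=13, q=1
  k=2: a=1, p=25, q=2
  k=3: a=3, p=88, q=7

88/7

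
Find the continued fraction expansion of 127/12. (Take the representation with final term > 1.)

127 = 10*12 + 7
12 = 1*7 + 5
7 = 1*5 + 2
5 = 2*2 + 1
2 = 2*1 + 0  (stop)
So 127/12 = [10; 1, 1, 2, 2].

[10; 1, 1, 2, 2]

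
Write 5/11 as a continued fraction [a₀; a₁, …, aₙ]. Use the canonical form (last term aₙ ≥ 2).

[0; 2, 5]

5 = 0*11 + 5
11 = 2*5 + 1
5 = 5*1 + 0  (stop)
So 5/11 = [0; 2, 5].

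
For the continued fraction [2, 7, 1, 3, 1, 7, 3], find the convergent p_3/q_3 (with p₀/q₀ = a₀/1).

66/31

Using pₖ = aₖpₖ₋₁ + pₖ₋₂, qₖ = aₖqₖ₋₁ + qₖ₋₂ (with p₋₁=1, p₋₂=0, q₋₁=0, q₋₂=1):
  k=0: a=2, p=2, q=1
  k=1: a=7, p=15, q=7
  k=2: a=1, p=17, q=8
  k=3: a=3, p=66, q=31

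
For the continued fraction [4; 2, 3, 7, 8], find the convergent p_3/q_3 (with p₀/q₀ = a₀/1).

226/51

Using pₖ = aₖpₖ₋₁ + pₖ₋₂, qₖ = aₖqₖ₋₁ + qₖ₋₂ (with p₋₁=1, p₋₂=0, q₋₁=0, q₋₂=1):
  k=0: a=4, p=4, q=1
  k=1: a=2, p=9, q=2
  k=2: a=3, p=31, q=7
  k=3: a=7, p=226, q=51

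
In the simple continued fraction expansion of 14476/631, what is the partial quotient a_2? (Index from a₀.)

14476 = 22·631 + 594   →  a_0 = 22
631 = 1·594 + 37   →  a_1 = 1
594 = 16·37 + 2   →  a_2 = 16

16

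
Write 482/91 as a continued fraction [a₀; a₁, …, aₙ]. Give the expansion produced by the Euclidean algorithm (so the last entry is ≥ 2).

482 = 5*91 + 27
91 = 3*27 + 10
27 = 2*10 + 7
10 = 1*7 + 3
7 = 2*3 + 1
3 = 3*1 + 0  (stop)
So 482/91 = [5; 3, 2, 1, 2, 3].

[5; 3, 2, 1, 2, 3]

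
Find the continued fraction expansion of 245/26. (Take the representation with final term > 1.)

245 = 9×26 + 11
26 = 2×11 + 4
11 = 2×4 + 3
4 = 1×3 + 1
3 = 3×1 + 0  (stop)
So 245/26 = [9; 2, 2, 1, 3].

[9; 2, 2, 1, 3]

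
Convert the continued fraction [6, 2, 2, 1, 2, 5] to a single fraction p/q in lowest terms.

655/102

Fold from the inside: start with 5/1.
  2 + 1/5 = 11/5
  1 + 5/11 = 16/11
  2 + 11/16 = 43/16
  2 + 16/43 = 102/43
  6 + 43/102 = 655/102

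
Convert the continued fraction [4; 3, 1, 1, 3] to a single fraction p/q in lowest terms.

Fold from the inside: start with 3/1.
  1 + 1/3 = 4/3
  1 + 3/4 = 7/4
  3 + 4/7 = 25/7
  4 + 7/25 = 107/25

107/25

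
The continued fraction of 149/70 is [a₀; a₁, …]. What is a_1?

7

149 = 2·70 + 9   →  a_0 = 2
70 = 7·9 + 7   →  a_1 = 7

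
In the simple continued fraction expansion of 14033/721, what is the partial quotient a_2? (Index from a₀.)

14033 = 19·721 + 334   →  a_0 = 19
721 = 2·334 + 53   →  a_1 = 2
334 = 6·53 + 16   →  a_2 = 6

6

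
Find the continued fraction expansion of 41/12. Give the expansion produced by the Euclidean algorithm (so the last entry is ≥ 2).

[3; 2, 2, 2]

41 = 3*12 + 5
12 = 2*5 + 2
5 = 2*2 + 1
2 = 2*1 + 0  (stop)
So 41/12 = [3; 2, 2, 2].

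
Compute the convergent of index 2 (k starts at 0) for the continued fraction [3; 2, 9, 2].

66/19

Using pₖ = aₖpₖ₋₁ + pₖ₋₂, qₖ = aₖqₖ₋₁ + qₖ₋₂ (with p₋₁=1, p₋₂=0, q₋₁=0, q₋₂=1):
  k=0: a=3, p=3, q=1
  k=1: a=2, p=7, q=2
  k=2: a=9, p=66, q=19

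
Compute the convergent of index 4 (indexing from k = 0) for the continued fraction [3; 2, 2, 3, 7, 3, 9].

423/124

Using pₖ = aₖpₖ₋₁ + pₖ₋₂, qₖ = aₖqₖ₋₁ + qₖ₋₂ (with p₋₁=1, p₋₂=0, q₋₁=0, q₋₂=1):
  k=0: a=3, p=3, q=1
  k=1: a=2, p=7, q=2
  k=2: a=2, p=17, q=5
  k=3: a=3, p=58, q=17
  k=4: a=7, p=423, q=124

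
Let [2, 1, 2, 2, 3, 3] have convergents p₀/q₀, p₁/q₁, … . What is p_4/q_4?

Using pₖ = aₖpₖ₋₁ + pₖ₋₂, qₖ = aₖqₖ₋₁ + qₖ₋₂ (with p₋₁=1, p₋₂=0, q₋₁=0, q₋₂=1):
  k=0: a=2, p=2, q=1
  k=1: a=1, p=3, q=1
  k=2: a=2, p=8, q=3
  k=3: a=2, p=19, q=7
  k=4: a=3, p=65, q=24

65/24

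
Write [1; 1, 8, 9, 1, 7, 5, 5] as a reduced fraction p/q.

Fold from the inside: start with 5/1.
  5 + 1/5 = 26/5
  7 + 5/26 = 187/26
  1 + 26/187 = 213/187
  9 + 187/213 = 2104/213
  8 + 213/2104 = 17045/2104
  1 + 2104/17045 = 19149/17045
  1 + 17045/19149 = 36194/19149

36194/19149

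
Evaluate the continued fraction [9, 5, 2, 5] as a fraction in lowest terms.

551/60

Fold from the inside: start with 5/1.
  2 + 1/5 = 11/5
  5 + 5/11 = 60/11
  9 + 11/60 = 551/60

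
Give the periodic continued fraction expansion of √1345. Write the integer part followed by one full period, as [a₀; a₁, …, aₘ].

[36; 1, 2, 14, 2, 1, 72]

a₀ = ⌊√1345⌋ = 36.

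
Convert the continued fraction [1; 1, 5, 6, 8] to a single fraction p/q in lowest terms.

555/302

Using pₖ = aₖpₖ₋₁ + pₖ₋₂ and qₖ = aₖqₖ₋₁ + qₖ₋₂:
  k=0: a=1, p=1, q=1
  k=1: a=1, p=2, q=1
  k=2: a=5, p=11, q=6
  k=3: a=6, p=68, q=37
  k=4: a=8, p=555, q=302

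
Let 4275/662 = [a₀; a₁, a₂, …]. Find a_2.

4275 = 6·662 + 303   →  a_0 = 6
662 = 2·303 + 56   →  a_1 = 2
303 = 5·56 + 23   →  a_2 = 5

5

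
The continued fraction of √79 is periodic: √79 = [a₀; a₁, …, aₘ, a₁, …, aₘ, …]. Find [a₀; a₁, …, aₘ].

a₀ = ⌊√79⌋ = 8.

[8; 1, 7, 1, 16]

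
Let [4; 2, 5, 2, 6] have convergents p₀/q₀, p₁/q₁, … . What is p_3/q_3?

107/24

Using pₖ = aₖpₖ₋₁ + pₖ₋₂, qₖ = aₖqₖ₋₁ + qₖ₋₂ (with p₋₁=1, p₋₂=0, q₋₁=0, q₋₂=1):
  k=0: a=4, p=4, q=1
  k=1: a=2, p=9, q=2
  k=2: a=5, p=49, q=11
  k=3: a=2, p=107, q=24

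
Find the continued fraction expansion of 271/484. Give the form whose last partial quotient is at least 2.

271 = 0·484 + 271
484 = 1·271 + 213
271 = 1·213 + 58
213 = 3·58 + 39
58 = 1·39 + 19
39 = 2·19 + 1
19 = 19·1 + 0  (stop)
So 271/484 = [0; 1, 1, 3, 1, 2, 19].

[0; 1, 1, 3, 1, 2, 19]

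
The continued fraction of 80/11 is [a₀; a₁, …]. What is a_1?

3

80 = 7·11 + 3   →  a_0 = 7
11 = 3·3 + 2   →  a_1 = 3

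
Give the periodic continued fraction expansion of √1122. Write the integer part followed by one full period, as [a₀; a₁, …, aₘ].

[33; 2, 66]

a₀ = ⌊√1122⌋ = 33.
With m₀=0, d₀=1 and mₖ₊₁ = dₖaₖ − mₖ, dₖ₊₁ = (n − mₖ₊₁²)/dₖ, aₖ₊₁ = ⌊(a₀+mₖ₊₁)/dₖ₊₁⌋:
  k=1: m=33, d=33, a=2
  k=2: m=33, d=1, a=66
d=1 and a=2a₀=66 at k=2, so the next step gives (m, d) = (33, 33) again — its k=1 value — and the period has length 2.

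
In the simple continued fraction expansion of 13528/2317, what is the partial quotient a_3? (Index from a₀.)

5

13528 = 5·2317 + 1943   →  a_0 = 5
2317 = 1·1943 + 374   →  a_1 = 1
1943 = 5·374 + 73   →  a_2 = 5
374 = 5·73 + 9   →  a_3 = 5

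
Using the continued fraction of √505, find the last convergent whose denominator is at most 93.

809/36

√505 = [22; 2, 8, 2, 44, …] (period length 4).
Convergents:
  p_0/q_0 = 22/1
  p_1/q_1 = 45/2
  p_2/q_2 = 382/17
  p_3/q_3 = 809/36
  p_4/q_4 = 35978/1601
q_3 = 36 ≤ 93 < 1601 = q_4, so the answer is 809/36.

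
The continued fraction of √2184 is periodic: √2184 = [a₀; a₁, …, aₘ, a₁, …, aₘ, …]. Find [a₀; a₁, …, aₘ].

[46; 1, 2, 1, 2, 1, 92]

a₀ = ⌊√2184⌋ = 46.
With m₀=0, d₀=1 and mₖ₊₁ = dₖaₖ − mₖ, dₖ₊₁ = (n − mₖ₊₁²)/dₖ, aₖ₊₁ = ⌊(a₀+mₖ₊₁)/dₖ₊₁⌋:
  k=1: m=46, d=68, a=1
  k=2: m=22, d=25, a=2
  k=3: m=28, d=56, a=1
  k=4: m=28, d=25, a=2
  k=5: m=22, d=68, a=1
  k=6: m=46, d=1, a=92
d=1 and a=2a₀=92 at k=6, so the next step gives (m, d) = (46, 68) again — its k=1 value — and the period has length 6.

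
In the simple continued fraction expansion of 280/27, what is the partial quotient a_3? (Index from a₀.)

280 = 10·27 + 10   →  a_0 = 10
27 = 2·10 + 7   →  a_1 = 2
10 = 1·7 + 3   →  a_2 = 1
7 = 2·3 + 1   →  a_3 = 2

2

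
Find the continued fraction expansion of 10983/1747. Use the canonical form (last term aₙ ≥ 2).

10983 = 6*1747 + 501
1747 = 3*501 + 244
501 = 2*244 + 13
244 = 18*13 + 10
13 = 1*10 + 3
10 = 3*3 + 1
3 = 3*1 + 0  (stop)
So 10983/1747 = [6; 3, 2, 18, 1, 3, 3].

[6; 3, 2, 18, 1, 3, 3]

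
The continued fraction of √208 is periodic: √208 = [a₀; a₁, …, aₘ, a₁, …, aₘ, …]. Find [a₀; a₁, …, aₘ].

[14; 2, 2, 1, 2, 2, 28]

a₀ = ⌊√208⌋ = 14.
With m₀=0, d₀=1 and mₖ₊₁ = dₖaₖ − mₖ, dₖ₊₁ = (n − mₖ₊₁²)/dₖ, aₖ₊₁ = ⌊(a₀+mₖ₊₁)/dₖ₊₁⌋:
  k=1: m=14, d=12, a=2
  k=2: m=10, d=9, a=2
  k=3: m=8, d=16, a=1
  k=4: m=8, d=9, a=2
  k=5: m=10, d=12, a=2
  k=6: m=14, d=1, a=28
d=1 and a=2a₀=28 at k=6, so the next step gives (m, d) = (14, 12) again — its k=1 value — and the period has length 6.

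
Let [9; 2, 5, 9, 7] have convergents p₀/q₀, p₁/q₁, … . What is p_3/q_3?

Using pₖ = aₖpₖ₋₁ + pₖ₋₂, qₖ = aₖqₖ₋₁ + qₖ₋₂ (with p₋₁=1, p₋₂=0, q₋₁=0, q₋₂=1):
  k=0: a=9, p=9, q=1
  k=1: a=2, p=19, q=2
  k=2: a=5, p=104, q=11
  k=3: a=9, p=955, q=101

955/101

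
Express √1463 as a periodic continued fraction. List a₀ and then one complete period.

a₀ = ⌊√1463⌋ = 38.
With m₀=0, d₀=1 and mₖ₊₁ = dₖaₖ − mₖ, dₖ₊₁ = (n − mₖ₊₁²)/dₖ, aₖ₊₁ = ⌊(a₀+mₖ₊₁)/dₖ₊₁⌋:
  k=1: m=38, d=19, a=4
  k=2: m=38, d=1, a=76
d=1 and a=2a₀=76 at k=2, so the next step gives (m, d) = (38, 19) again — its k=1 value — and the period has length 2.

[38; 4, 76]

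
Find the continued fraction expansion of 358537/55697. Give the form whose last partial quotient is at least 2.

358537 = 6*55697 + 24355
55697 = 2*24355 + 6987
24355 = 3*6987 + 3394
6987 = 2*3394 + 199
3394 = 17*199 + 11
199 = 18*11 + 1
11 = 11*1 + 0  (stop)
So 358537/55697 = [6; 2, 3, 2, 17, 18, 11].

[6; 2, 3, 2, 17, 18, 11]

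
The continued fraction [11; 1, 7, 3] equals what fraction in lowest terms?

Using pₖ = aₖpₖ₋₁ + pₖ₋₂ and qₖ = aₖqₖ₋₁ + qₖ₋₂:
  k=0: a=11, p=11, q=1
  k=1: a=1, p=12, q=1
  k=2: a=7, p=95, q=8
  k=3: a=3, p=297, q=25

297/25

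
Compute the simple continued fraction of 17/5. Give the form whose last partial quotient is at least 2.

[3; 2, 2]

17 = 3·5 + 2
5 = 2·2 + 1
2 = 2·1 + 0  (stop)
So 17/5 = [3; 2, 2].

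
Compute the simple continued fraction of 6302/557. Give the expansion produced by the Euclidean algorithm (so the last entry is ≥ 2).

[11; 3, 5, 2, 7, 2]

6302 = 11*557 + 175
557 = 3*175 + 32
175 = 5*32 + 15
32 = 2*15 + 2
15 = 7*2 + 1
2 = 2*1 + 0  (stop)
So 6302/557 = [11; 3, 5, 2, 7, 2].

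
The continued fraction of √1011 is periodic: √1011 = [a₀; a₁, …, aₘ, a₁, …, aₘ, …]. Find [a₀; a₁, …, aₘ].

a₀ = ⌊√1011⌋ = 31.
With m₀=0, d₀=1 and mₖ₊₁ = dₖaₖ − mₖ, dₖ₊₁ = (n − mₖ₊₁²)/dₖ, aₖ₊₁ = ⌊(a₀+mₖ₊₁)/dₖ₊₁⌋:
  k=1: m=31, d=50, a=1
  k=2: m=19, d=13, a=3
  k=3: m=20, d=47, a=1
  k=4: m=27, d=6, a=9
  k=5: m=27, d=47, a=1
  k=6: m=20, d=13, a=3
  k=7: m=19, d=50, a=1
  k=8: m=31, d=1, a=62
d=1 and a=2a₀=62 at k=8, so the next step gives (m, d) = (31, 50) again — its k=1 value — and the period has length 8.

[31; 1, 3, 1, 9, 1, 3, 1, 62]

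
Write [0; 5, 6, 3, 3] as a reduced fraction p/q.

Fold from the inside: start with 3/1.
  3 + 1/3 = 10/3
  6 + 3/10 = 63/10
  5 + 10/63 = 325/63
  0 + 63/325 = 63/325

63/325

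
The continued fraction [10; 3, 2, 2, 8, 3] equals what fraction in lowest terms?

4591/446

Using pₖ = aₖpₖ₋₁ + pₖ₋₂ and qₖ = aₖqₖ₋₁ + qₖ₋₂:
  k=0: a=10, p=10, q=1
  k=1: a=3, p=31, q=3
  k=2: a=2, p=72, q=7
  k=3: a=2, p=175, q=17
  k=4: a=8, p=1472, q=143
  k=5: a=3, p=4591, q=446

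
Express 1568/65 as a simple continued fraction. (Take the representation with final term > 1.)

1568 = 24×65 + 8
65 = 8×8 + 1
8 = 8×1 + 0  (stop)
So 1568/65 = [24; 8, 8].

[24; 8, 8]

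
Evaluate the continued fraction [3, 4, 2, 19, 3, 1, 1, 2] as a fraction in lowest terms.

Using pₖ = aₖpₖ₋₁ + pₖ₋₂ and qₖ = aₖqₖ₋₁ + qₖ₋₂:
  k=0: a=3, p=3, q=1
  k=1: a=4, p=13, q=4
  k=2: a=2, p=29, q=9
  k=3: a=19, p=564, q=175
  k=4: a=3, p=1721, q=534
  k=5: a=1, p=2285, q=709
  k=6: a=1, p=4006, q=1243
  k=7: a=2, p=10297, q=3195

10297/3195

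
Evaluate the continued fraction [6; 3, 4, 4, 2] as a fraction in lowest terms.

Using pₖ = aₖpₖ₋₁ + pₖ₋₂ and qₖ = aₖqₖ₋₁ + qₖ₋₂:
  k=0: a=6, p=6, q=1
  k=1: a=3, p=19, q=3
  k=2: a=4, p=82, q=13
  k=3: a=4, p=347, q=55
  k=4: a=2, p=776, q=123

776/123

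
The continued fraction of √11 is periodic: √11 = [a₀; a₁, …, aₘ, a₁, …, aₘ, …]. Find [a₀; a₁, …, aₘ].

a₀ = ⌊√11⌋ = 3.
With m₀=0, d₀=1 and mₖ₊₁ = dₖaₖ − mₖ, dₖ₊₁ = (n − mₖ₊₁²)/dₖ, aₖ₊₁ = ⌊(a₀+mₖ₊₁)/dₖ₊₁⌋:
  k=1: m=3, d=2, a=3
  k=2: m=3, d=1, a=6
d=1 and a=2a₀=6 at k=2, so the next step gives (m, d) = (3, 2) again — its k=1 value — and the period has length 2.

[3; 3, 6]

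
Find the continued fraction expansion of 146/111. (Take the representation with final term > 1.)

146 = 1*111 + 35
111 = 3*35 + 6
35 = 5*6 + 5
6 = 1*5 + 1
5 = 5*1 + 0  (stop)
So 146/111 = [1; 3, 5, 1, 5].

[1; 3, 5, 1, 5]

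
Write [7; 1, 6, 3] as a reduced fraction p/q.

173/22

Fold from the inside: start with 3/1.
  6 + 1/3 = 19/3
  1 + 3/19 = 22/19
  7 + 19/22 = 173/22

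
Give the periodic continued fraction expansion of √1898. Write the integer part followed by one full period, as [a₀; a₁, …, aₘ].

a₀ = ⌊√1898⌋ = 43.
With m₀=0, d₀=1 and mₖ₊₁ = dₖaₖ − mₖ, dₖ₊₁ = (n − mₖ₊₁²)/dₖ, aₖ₊₁ = ⌊(a₀+mₖ₊₁)/dₖ₊₁⌋:
  k=1: m=43, d=49, a=1
  k=2: m=6, d=38, a=1
  k=3: m=32, d=23, a=3
  k=4: m=37, d=23, a=3
  k=5: m=32, d=38, a=1
  k=6: m=6, d=49, a=1
  k=7: m=43, d=1, a=86
d=1 and a=2a₀=86 at k=7, so the next step gives (m, d) = (43, 49) again — its k=1 value — and the period has length 7.

[43; 1, 1, 3, 3, 1, 1, 86]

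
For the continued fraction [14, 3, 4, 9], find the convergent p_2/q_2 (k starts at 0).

186/13

Using pₖ = aₖpₖ₋₁ + pₖ₋₂, qₖ = aₖqₖ₋₁ + qₖ₋₂ (with p₋₁=1, p₋₂=0, q₋₁=0, q₋₂=1):
  k=0: a=14, p=14, q=1
  k=1: a=3, p=43, q=3
  k=2: a=4, p=186, q=13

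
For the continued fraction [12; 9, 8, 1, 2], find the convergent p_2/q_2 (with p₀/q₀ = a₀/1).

884/73

Using pₖ = aₖpₖ₋₁ + pₖ₋₂, qₖ = aₖqₖ₋₁ + qₖ₋₂ (with p₋₁=1, p₋₂=0, q₋₁=0, q₋₂=1):
  k=0: a=12, p=12, q=1
  k=1: a=9, p=109, q=9
  k=2: a=8, p=884, q=73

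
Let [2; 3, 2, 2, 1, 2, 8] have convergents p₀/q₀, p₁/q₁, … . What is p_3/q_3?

39/17

Using pₖ = aₖpₖ₋₁ + pₖ₋₂, qₖ = aₖqₖ₋₁ + qₖ₋₂ (with p₋₁=1, p₋₂=0, q₋₁=0, q₋₂=1):
  k=0: a=2, p=2, q=1
  k=1: a=3, p=7, q=3
  k=2: a=2, p=16, q=7
  k=3: a=2, p=39, q=17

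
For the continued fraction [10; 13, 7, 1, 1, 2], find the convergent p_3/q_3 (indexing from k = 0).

1058/105

Using pₖ = aₖpₖ₋₁ + pₖ₋₂, qₖ = aₖqₖ₋₁ + qₖ₋₂ (with p₋₁=1, p₋₂=0, q₋₁=0, q₋₂=1):
  k=0: a=10, p=10, q=1
  k=1: a=13, p=131, q=13
  k=2: a=7, p=927, q=92
  k=3: a=1, p=1058, q=105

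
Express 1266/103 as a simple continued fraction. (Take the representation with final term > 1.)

1266 = 12×103 + 30
103 = 3×30 + 13
30 = 2×13 + 4
13 = 3×4 + 1
4 = 4×1 + 0  (stop)
So 1266/103 = [12; 3, 2, 3, 4].

[12; 3, 2, 3, 4]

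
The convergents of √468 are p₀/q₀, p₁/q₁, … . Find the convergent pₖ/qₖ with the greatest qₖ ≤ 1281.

27669/1279

√468 = [21; 1, 1, 1, 2, 1, 1, 1, 42, …] (period length 8).
Convergents:
  p_0/q_0 = 21/1
  p_1/q_1 = 22/1
  p_2/q_2 = 43/2
  p_3/q_3 = 65/3
  p_4/q_4 = 173/8
  p_5/q_5 = 238/11
  p_6/q_6 = 411/19
  p_7/q_7 = 649/30
  p_8/q_8 = 27669/1279
  p_9/q_9 = 28318/1309
q_8 = 1279 ≤ 1281 < 1309 = q_9, so the answer is 27669/1279.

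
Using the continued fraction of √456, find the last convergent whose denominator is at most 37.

√456 = [21; 2, 1, 4, 1, 2, 42, …] (period length 6).
Convergents:
  p_0/q_0 = 21/1
  p_1/q_1 = 43/2
  p_2/q_2 = 64/3
  p_3/q_3 = 299/14
  p_4/q_4 = 363/17
  p_5/q_5 = 1025/48
q_4 = 17 ≤ 37 < 48 = q_5, so the answer is 363/17.

363/17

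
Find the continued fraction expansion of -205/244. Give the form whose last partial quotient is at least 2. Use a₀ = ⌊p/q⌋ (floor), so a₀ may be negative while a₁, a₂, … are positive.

[-1; 6, 3, 1, 9]

-205 = -1×244 + 39
244 = 6×39 + 10
39 = 3×10 + 9
10 = 1×9 + 1
9 = 9×1 + 0  (stop)
So -205/244 = [-1; 6, 3, 1, 9].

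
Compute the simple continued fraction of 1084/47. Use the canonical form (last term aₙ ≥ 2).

[23; 15, 1, 2]

1084 = 23*47 + 3
47 = 15*3 + 2
3 = 1*2 + 1
2 = 2*1 + 0  (stop)
So 1084/47 = [23; 15, 1, 2].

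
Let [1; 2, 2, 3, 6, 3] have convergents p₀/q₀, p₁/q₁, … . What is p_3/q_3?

Using pₖ = aₖpₖ₋₁ + pₖ₋₂, qₖ = aₖqₖ₋₁ + qₖ₋₂ (with p₋₁=1, p₋₂=0, q₋₁=0, q₋₂=1):
  k=0: a=1, p=1, q=1
  k=1: a=2, p=3, q=2
  k=2: a=2, p=7, q=5
  k=3: a=3, p=24, q=17

24/17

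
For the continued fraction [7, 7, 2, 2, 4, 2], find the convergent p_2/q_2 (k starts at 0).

107/15

Using pₖ = aₖpₖ₋₁ + pₖ₋₂, qₖ = aₖqₖ₋₁ + qₖ₋₂ (with p₋₁=1, p₋₂=0, q₋₁=0, q₋₂=1):
  k=0: a=7, p=7, q=1
  k=1: a=7, p=50, q=7
  k=2: a=2, p=107, q=15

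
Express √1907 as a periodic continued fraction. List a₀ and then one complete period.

[43; 1, 2, 43, 2, 1, 86]

a₀ = ⌊√1907⌋ = 43.
With m₀=0, d₀=1 and mₖ₊₁ = dₖaₖ − mₖ, dₖ₊₁ = (n − mₖ₊₁²)/dₖ, aₖ₊₁ = ⌊(a₀+mₖ₊₁)/dₖ₊₁⌋:
  k=1: m=43, d=58, a=1
  k=2: m=15, d=29, a=2
  k=3: m=43, d=2, a=43
  k=4: m=43, d=29, a=2
  k=5: m=15, d=58, a=1
  k=6: m=43, d=1, a=86
d=1 and a=2a₀=86 at k=6, so the next step gives (m, d) = (43, 58) again — its k=1 value — and the period has length 6.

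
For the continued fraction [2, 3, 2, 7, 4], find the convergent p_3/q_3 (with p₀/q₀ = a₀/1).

119/52

Using pₖ = aₖpₖ₋₁ + pₖ₋₂, qₖ = aₖqₖ₋₁ + qₖ₋₂ (with p₋₁=1, p₋₂=0, q₋₁=0, q₋₂=1):
  k=0: a=2, p=2, q=1
  k=1: a=3, p=7, q=3
  k=2: a=2, p=16, q=7
  k=3: a=7, p=119, q=52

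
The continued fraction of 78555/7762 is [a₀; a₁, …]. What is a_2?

78555 = 10·7762 + 935   →  a_0 = 10
7762 = 8·935 + 282   →  a_1 = 8
935 = 3·282 + 89   →  a_2 = 3

3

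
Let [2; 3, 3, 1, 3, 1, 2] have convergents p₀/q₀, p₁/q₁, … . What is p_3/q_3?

30/13

Using pₖ = aₖpₖ₋₁ + pₖ₋₂, qₖ = aₖqₖ₋₁ + qₖ₋₂ (with p₋₁=1, p₋₂=0, q₋₁=0, q₋₂=1):
  k=0: a=2, p=2, q=1
  k=1: a=3, p=7, q=3
  k=2: a=3, p=23, q=10
  k=3: a=1, p=30, q=13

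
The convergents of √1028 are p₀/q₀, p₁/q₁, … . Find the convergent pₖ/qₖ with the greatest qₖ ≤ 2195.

√1028 = [32; 16, 64, …] (period length 2).
Convergents:
  p_0/q_0 = 32/1
  p_1/q_1 = 513/16
  p_2/q_2 = 32864/1025
  p_3/q_3 = 526337/16416
q_2 = 1025 ≤ 2195 < 16416 = q_3, so the answer is 32864/1025.

32864/1025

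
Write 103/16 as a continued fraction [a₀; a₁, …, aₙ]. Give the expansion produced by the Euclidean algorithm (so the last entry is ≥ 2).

103 = 6×16 + 7
16 = 2×7 + 2
7 = 3×2 + 1
2 = 2×1 + 0  (stop)
So 103/16 = [6; 2, 3, 2].

[6; 2, 3, 2]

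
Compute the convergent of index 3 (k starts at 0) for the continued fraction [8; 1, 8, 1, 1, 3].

89/10

Using pₖ = aₖpₖ₋₁ + pₖ₋₂, qₖ = aₖqₖ₋₁ + qₖ₋₂ (with p₋₁=1, p₋₂=0, q₋₁=0, q₋₂=1):
  k=0: a=8, p=8, q=1
  k=1: a=1, p=9, q=1
  k=2: a=8, p=80, q=9
  k=3: a=1, p=89, q=10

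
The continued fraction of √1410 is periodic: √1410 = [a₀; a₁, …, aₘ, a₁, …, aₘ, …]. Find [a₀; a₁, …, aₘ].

a₀ = ⌊√1410⌋ = 37.
With m₀=0, d₀=1 and mₖ₊₁ = dₖaₖ − mₖ, dₖ₊₁ = (n − mₖ₊₁²)/dₖ, aₖ₊₁ = ⌊(a₀+mₖ₊₁)/dₖ₊₁⌋:
  k=1: m=37, d=41, a=1
  k=2: m=4, d=34, a=1
  k=3: m=30, d=15, a=4
  k=4: m=30, d=34, a=1
  k=5: m=4, d=41, a=1
  k=6: m=37, d=1, a=74
d=1 and a=2a₀=74 at k=6, so the next step gives (m, d) = (37, 41) again — its k=1 value — and the period has length 6.

[37; 1, 1, 4, 1, 1, 74]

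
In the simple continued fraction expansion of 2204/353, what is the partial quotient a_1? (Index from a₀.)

4

2204 = 6·353 + 86   →  a_0 = 6
353 = 4·86 + 9   →  a_1 = 4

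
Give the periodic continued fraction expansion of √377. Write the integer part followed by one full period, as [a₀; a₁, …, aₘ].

a₀ = ⌊√377⌋ = 19.

[19; 2, 2, 2, 38]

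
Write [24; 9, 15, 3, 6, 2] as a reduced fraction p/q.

137260/5693

Fold from the inside: start with 2/1.
  6 + 1/2 = 13/2
  3 + 2/13 = 41/13
  15 + 13/41 = 628/41
  9 + 41/628 = 5693/628
  24 + 628/5693 = 137260/5693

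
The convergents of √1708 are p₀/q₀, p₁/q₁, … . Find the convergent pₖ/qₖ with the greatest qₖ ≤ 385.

√1708 = [41; 3, 20, 3, 82, …] (period length 4).
Convergents:
  p_0/q_0 = 41/1
  p_1/q_1 = 124/3
  p_2/q_2 = 2521/61
  p_3/q_3 = 7687/186
  p_4/q_4 = 632855/15313
q_3 = 186 ≤ 385 < 15313 = q_4, so the answer is 7687/186.

7687/186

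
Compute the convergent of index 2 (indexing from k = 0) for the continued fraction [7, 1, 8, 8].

71/9

Using pₖ = aₖpₖ₋₁ + pₖ₋₂, qₖ = aₖqₖ₋₁ + qₖ₋₂ (with p₋₁=1, p₋₂=0, q₋₁=0, q₋₂=1):
  k=0: a=7, p=7, q=1
  k=1: a=1, p=8, q=1
  k=2: a=8, p=71, q=9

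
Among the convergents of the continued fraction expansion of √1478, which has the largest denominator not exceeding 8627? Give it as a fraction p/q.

√1478 = [38; 2, 4, 38, 4, 2, 76, …] (period length 6).
Convergents:
  p_0/q_0 = 38/1
  p_1/q_1 = 77/2
  p_2/q_2 = 346/9
  p_3/q_3 = 13225/344
  p_4/q_4 = 53246/1385
  p_5/q_5 = 119717/3114
  p_6/q_6 = 9151738/238049
q_5 = 3114 ≤ 8627 < 238049 = q_6, so the answer is 119717/3114.

119717/3114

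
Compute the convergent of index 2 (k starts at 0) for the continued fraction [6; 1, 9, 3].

69/10

Using pₖ = aₖpₖ₋₁ + pₖ₋₂, qₖ = aₖqₖ₋₁ + qₖ₋₂ (with p₋₁=1, p₋₂=0, q₋₁=0, q₋₂=1):
  k=0: a=6, p=6, q=1
  k=1: a=1, p=7, q=1
  k=2: a=9, p=69, q=10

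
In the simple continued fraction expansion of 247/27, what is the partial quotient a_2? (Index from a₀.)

1

247 = 9·27 + 4   →  a_0 = 9
27 = 6·4 + 3   →  a_1 = 6
4 = 1·3 + 1   →  a_2 = 1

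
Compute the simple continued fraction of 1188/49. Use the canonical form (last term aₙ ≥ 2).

[24; 4, 12]

1188 = 24×49 + 12
49 = 4×12 + 1
12 = 12×1 + 0  (stop)
So 1188/49 = [24; 4, 12].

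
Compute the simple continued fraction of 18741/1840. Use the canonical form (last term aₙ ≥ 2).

[10; 5, 2, 1, 1, 9, 7]

18741 = 10·1840 + 341
1840 = 5·341 + 135
341 = 2·135 + 71
135 = 1·71 + 64
71 = 1·64 + 7
64 = 9·7 + 1
7 = 7·1 + 0  (stop)
So 18741/1840 = [10; 5, 2, 1, 1, 9, 7].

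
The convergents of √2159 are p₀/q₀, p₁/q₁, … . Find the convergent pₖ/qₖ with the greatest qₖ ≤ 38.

√2159 = [46; 2, 6, 1, 1, 1, 6, 2, 92, …] (period length 8).
Convergents:
  p_0/q_0 = 46/1
  p_1/q_1 = 93/2
  p_2/q_2 = 604/13
  p_3/q_3 = 697/15
  p_4/q_4 = 1301/28
  p_5/q_5 = 1998/43
q_4 = 28 ≤ 38 < 43 = q_5, so the answer is 1301/28.

1301/28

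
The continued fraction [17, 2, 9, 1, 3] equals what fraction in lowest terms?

1433/82

Using pₖ = aₖpₖ₋₁ + pₖ₋₂ and qₖ = aₖqₖ₋₁ + qₖ₋₂:
  k=0: a=17, p=17, q=1
  k=1: a=2, p=35, q=2
  k=2: a=9, p=332, q=19
  k=3: a=1, p=367, q=21
  k=4: a=3, p=1433, q=82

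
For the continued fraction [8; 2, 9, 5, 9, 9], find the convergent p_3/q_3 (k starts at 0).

822/97

Using pₖ = aₖpₖ₋₁ + pₖ₋₂, qₖ = aₖqₖ₋₁ + qₖ₋₂ (with p₋₁=1, p₋₂=0, q₋₁=0, q₋₂=1):
  k=0: a=8, p=8, q=1
  k=1: a=2, p=17, q=2
  k=2: a=9, p=161, q=19
  k=3: a=5, p=822, q=97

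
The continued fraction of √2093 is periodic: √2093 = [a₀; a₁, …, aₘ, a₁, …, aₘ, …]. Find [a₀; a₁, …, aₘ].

a₀ = ⌊√2093⌋ = 45.
With m₀=0, d₀=1 and mₖ₊₁ = dₖaₖ − mₖ, dₖ₊₁ = (n − mₖ₊₁²)/dₖ, aₖ₊₁ = ⌊(a₀+mₖ₊₁)/dₖ₊₁⌋:
  k=1: m=45, d=68, a=1
  k=2: m=23, d=23, a=2
  k=3: m=23, d=68, a=1
  k=4: m=45, d=1, a=90
d=1 and a=2a₀=90 at k=4, so the next step gives (m, d) = (45, 68) again — its k=1 value — and the period has length 4.

[45; 1, 2, 1, 90]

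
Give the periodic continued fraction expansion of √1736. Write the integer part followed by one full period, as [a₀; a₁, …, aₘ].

a₀ = ⌊√1736⌋ = 41.
With m₀=0, d₀=1 and mₖ₊₁ = dₖaₖ − mₖ, dₖ₊₁ = (n − mₖ₊₁²)/dₖ, aₖ₊₁ = ⌊(a₀+mₖ₊₁)/dₖ₊₁⌋:
  k=1: m=41, d=55, a=1
  k=2: m=14, d=28, a=1
  k=3: m=14, d=55, a=1
  k=4: m=41, d=1, a=82
d=1 and a=2a₀=82 at k=4, so the next step gives (m, d) = (41, 55) again — its k=1 value — and the period has length 4.

[41; 1, 1, 1, 82]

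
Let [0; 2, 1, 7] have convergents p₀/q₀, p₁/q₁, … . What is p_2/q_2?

Using pₖ = aₖpₖ₋₁ + pₖ₋₂, qₖ = aₖqₖ₋₁ + qₖ₋₂ (with p₋₁=1, p₋₂=0, q₋₁=0, q₋₂=1):
  k=0: a=0, p=0, q=1
  k=1: a=2, p=1, q=2
  k=2: a=1, p=1, q=3

1/3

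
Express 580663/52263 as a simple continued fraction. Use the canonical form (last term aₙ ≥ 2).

[11; 9, 17, 3, 18, 6]

580663 = 11·52263 + 5770
52263 = 9·5770 + 333
5770 = 17·333 + 109
333 = 3·109 + 6
109 = 18·6 + 1
6 = 6·1 + 0  (stop)
So 580663/52263 = [11; 9, 17, 3, 18, 6].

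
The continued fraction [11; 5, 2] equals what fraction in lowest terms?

123/11

Using pₖ = aₖpₖ₋₁ + pₖ₋₂ and qₖ = aₖqₖ₋₁ + qₖ₋₂:
  k=0: a=11, p=11, q=1
  k=1: a=5, p=56, q=5
  k=2: a=2, p=123, q=11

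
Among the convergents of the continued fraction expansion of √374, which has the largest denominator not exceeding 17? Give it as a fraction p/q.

58/3

√374 = [19; 2, 1, 18, 1, 2, 38, …] (period length 6).
Convergents:
  p_0/q_0 = 19/1
  p_1/q_1 = 39/2
  p_2/q_2 = 58/3
  p_3/q_3 = 1083/56
q_2 = 3 ≤ 17 < 56 = q_3, so the answer is 58/3.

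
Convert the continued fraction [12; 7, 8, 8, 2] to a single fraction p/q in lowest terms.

11934/983

Fold from the inside: start with 2/1.
  8 + 1/2 = 17/2
  8 + 2/17 = 138/17
  7 + 17/138 = 983/138
  12 + 138/983 = 11934/983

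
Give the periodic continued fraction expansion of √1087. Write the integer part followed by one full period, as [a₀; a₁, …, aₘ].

a₀ = ⌊√1087⌋ = 32.

[32; 1, 31, 1, 64]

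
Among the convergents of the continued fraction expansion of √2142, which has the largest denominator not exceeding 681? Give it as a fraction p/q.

11663/252

√2142 = [46; 3, 1, 1, 4, 1, 1, 3, 92, …] (period length 8).
Convergents:
  p_0/q_0 = 46/1
  p_1/q_1 = 139/3
  p_2/q_2 = 185/4
  p_3/q_3 = 324/7
  p_4/q_4 = 1481/32
  p_5/q_5 = 1805/39
  p_6/q_6 = 3286/71
  p_7/q_7 = 11663/252
  p_8/q_8 = 1076282/23255
q_7 = 252 ≤ 681 < 23255 = q_8, so the answer is 11663/252.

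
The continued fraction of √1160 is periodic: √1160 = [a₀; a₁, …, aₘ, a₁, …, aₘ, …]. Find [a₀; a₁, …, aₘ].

a₀ = ⌊√1160⌋ = 34.

[34; 17, 68]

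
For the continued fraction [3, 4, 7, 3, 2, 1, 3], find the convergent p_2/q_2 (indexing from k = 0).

94/29

Using pₖ = aₖpₖ₋₁ + pₖ₋₂, qₖ = aₖqₖ₋₁ + qₖ₋₂ (with p₋₁=1, p₋₂=0, q₋₁=0, q₋₂=1):
  k=0: a=3, p=3, q=1
  k=1: a=4, p=13, q=4
  k=2: a=7, p=94, q=29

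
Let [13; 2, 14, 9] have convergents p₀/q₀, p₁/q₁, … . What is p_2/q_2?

Using pₖ = aₖpₖ₋₁ + pₖ₋₂, qₖ = aₖqₖ₋₁ + qₖ₋₂ (with p₋₁=1, p₋₂=0, q₋₁=0, q₋₂=1):
  k=0: a=13, p=13, q=1
  k=1: a=2, p=27, q=2
  k=2: a=14, p=391, q=29

391/29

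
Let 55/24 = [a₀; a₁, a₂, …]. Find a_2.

55 = 2·24 + 7   →  a_0 = 2
24 = 3·7 + 3   →  a_1 = 3
7 = 2·3 + 1   →  a_2 = 2

2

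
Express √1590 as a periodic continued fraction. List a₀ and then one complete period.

a₀ = ⌊√1590⌋ = 39.
With m₀=0, d₀=1 and mₖ₊₁ = dₖaₖ − mₖ, dₖ₊₁ = (n − mₖ₊₁²)/dₖ, aₖ₊₁ = ⌊(a₀+mₖ₊₁)/dₖ₊₁⌋:
  k=1: m=39, d=69, a=1
  k=2: m=30, d=10, a=6
  k=3: m=30, d=69, a=1
  k=4: m=39, d=1, a=78
d=1 and a=2a₀=78 at k=4, so the next step gives (m, d) = (39, 69) again — its k=1 value — and the period has length 4.

[39; 1, 6, 1, 78]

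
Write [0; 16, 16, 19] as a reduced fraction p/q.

305/4899

Fold from the inside: start with 19/1.
  16 + 1/19 = 305/19
  16 + 19/305 = 4899/305
  0 + 305/4899 = 305/4899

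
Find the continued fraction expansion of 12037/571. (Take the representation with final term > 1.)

12037 = 21×571 + 46
571 = 12×46 + 19
46 = 2×19 + 8
19 = 2×8 + 3
8 = 2×3 + 2
3 = 1×2 + 1
2 = 2×1 + 0  (stop)
So 12037/571 = [21; 12, 2, 2, 2, 1, 2].

[21; 12, 2, 2, 2, 1, 2]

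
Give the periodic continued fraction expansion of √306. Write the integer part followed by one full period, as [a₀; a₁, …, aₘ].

a₀ = ⌊√306⌋ = 17.
With m₀=0, d₀=1 and mₖ₊₁ = dₖaₖ − mₖ, dₖ₊₁ = (n − mₖ₊₁²)/dₖ, aₖ₊₁ = ⌊(a₀+mₖ₊₁)/dₖ₊₁⌋:
  k=1: m=17, d=17, a=2
  k=2: m=17, d=1, a=34
d=1 and a=2a₀=34 at k=2, so the next step gives (m, d) = (17, 17) again — its k=1 value — and the period has length 2.

[17; 2, 34]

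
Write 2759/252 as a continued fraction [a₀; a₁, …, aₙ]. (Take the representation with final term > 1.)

[10; 1, 18, 2, 1, 1, 2]

2759 = 10*252 + 239
252 = 1*239 + 13
239 = 18*13 + 5
13 = 2*5 + 3
5 = 1*3 + 2
3 = 1*2 + 1
2 = 2*1 + 0  (stop)
So 2759/252 = [10; 1, 18, 2, 1, 1, 2].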